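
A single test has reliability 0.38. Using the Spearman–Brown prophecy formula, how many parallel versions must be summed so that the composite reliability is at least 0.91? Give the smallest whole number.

17

k ≥ ρ*(1−ρ₁)/(ρ₁(1−ρ*)) = 0.91·0.62 / (0.38·0.09) = 16.497.
Smallest integer k = 17.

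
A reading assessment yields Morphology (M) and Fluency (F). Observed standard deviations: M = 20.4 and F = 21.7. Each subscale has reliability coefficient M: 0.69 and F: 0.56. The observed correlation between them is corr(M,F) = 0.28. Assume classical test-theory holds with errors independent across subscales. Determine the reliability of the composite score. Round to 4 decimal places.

Var(M+F) = 20.4² + 21.7² + 2·[20.4·21.7·0.28] = 887.05 + 247.901 = 1134.95.
With uncorrelated errors the cross-covariances are all true-score covariance, so they carry over unchanged; only the diagonal terms shrink to ρᵢσᵢ².
True-score variance = [20.4²·0.69 + 21.7²·0.56] + 247.901 = 550.849 + 247.901 = 798.75.
Reliability = 798.75 / 1134.95 = 0.7038.

0.7038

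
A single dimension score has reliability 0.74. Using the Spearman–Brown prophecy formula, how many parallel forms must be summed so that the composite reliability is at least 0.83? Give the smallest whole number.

k ≥ ρ*(1−ρ₁)/(ρ₁(1−ρ*)) = 0.83·0.26 / (0.74·0.17) = 1.715.
Smallest integer k = 2.

2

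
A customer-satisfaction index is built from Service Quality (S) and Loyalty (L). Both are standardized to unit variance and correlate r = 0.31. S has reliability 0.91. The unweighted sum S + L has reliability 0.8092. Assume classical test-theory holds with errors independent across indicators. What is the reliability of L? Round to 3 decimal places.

Var(S+L) = 2 + 2·0.31 = 2.620.
True-score variance = ρ_S + ρ_L + 2·0.31, so 0.8092 = (0.91 + ρ_L + 0.62) / 2.620.
ρ_L = 0.8092·2.620 − 0.91 − 0.62 = 0.590.

0.590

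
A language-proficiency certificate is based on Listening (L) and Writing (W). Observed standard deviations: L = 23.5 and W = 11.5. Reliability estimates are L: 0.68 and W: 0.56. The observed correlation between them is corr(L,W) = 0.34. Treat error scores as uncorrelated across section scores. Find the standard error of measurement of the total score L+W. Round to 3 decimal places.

15.327

Var(total) = 684.5 + 183.77 = 868.27.
True-score variance = 449.59 + 183.77 = 633.36, so reliability = 0.7295.
Error variance = 868.27 − 633.36 = 234.91; SEM = √234.91 = 15.327.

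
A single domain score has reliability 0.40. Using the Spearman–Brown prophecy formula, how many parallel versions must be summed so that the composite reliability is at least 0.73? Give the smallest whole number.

k ≥ ρ*(1−ρ₁)/(ρ₁(1−ρ*)) = 0.73·0.60 / (0.40·0.27) = 4.056.
Smallest integer k = 5.

5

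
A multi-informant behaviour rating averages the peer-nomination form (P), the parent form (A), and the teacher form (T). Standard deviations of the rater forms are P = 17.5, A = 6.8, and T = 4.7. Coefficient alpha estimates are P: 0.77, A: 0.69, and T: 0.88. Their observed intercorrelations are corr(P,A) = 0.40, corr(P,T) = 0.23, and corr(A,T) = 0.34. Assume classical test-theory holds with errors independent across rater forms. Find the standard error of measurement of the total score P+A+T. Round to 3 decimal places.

9.350

Var(total) = 374.58 + 154.768 = 529.348.
True-score variance = 287.157 + 154.768 = 441.925, so reliability = 0.8348.
Error variance = 529.348 − 441.925 = 87.4227; SEM = √87.4227 = 9.350.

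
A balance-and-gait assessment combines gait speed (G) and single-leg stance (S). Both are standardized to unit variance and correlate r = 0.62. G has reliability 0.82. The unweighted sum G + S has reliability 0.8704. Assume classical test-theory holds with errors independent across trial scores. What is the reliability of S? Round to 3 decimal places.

Var(G+S) = 2 + 2·0.62 = 3.240.
True-score variance = ρ_G + ρ_S + 2·0.62, so 0.8704 = (0.82 + ρ_S + 1.24) / 3.240.
ρ_S = 0.8704·3.240 − 0.82 − 1.24 = 0.760.

0.760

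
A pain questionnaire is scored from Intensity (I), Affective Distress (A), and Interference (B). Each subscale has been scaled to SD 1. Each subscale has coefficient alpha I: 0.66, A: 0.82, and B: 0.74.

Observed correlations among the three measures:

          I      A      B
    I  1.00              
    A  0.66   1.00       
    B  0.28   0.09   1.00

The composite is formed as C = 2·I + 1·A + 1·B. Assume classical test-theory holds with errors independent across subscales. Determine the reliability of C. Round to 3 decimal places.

Var(C) = 2² + 1 + 1 + 2·[2·0.66 + 2·0.28 + 0.09] = 6 + 3.94 = 9.94.
Under uncorrelated errors the observed covariances equal the true-score covariances, so only the own-variance terms attenuate.
True-score variance = [2²·0.66 + 0.82 + 0.74] + 3.94 = 4.2 + 3.94 = 8.14.
Reliability = 8.14 / 9.94 = 0.819.

0.819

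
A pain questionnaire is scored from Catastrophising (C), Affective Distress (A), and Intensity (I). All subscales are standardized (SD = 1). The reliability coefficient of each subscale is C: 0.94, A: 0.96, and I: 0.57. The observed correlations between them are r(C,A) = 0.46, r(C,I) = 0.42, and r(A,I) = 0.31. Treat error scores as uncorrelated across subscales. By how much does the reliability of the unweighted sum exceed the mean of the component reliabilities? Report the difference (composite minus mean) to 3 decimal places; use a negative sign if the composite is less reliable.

Var(sum) = 3 + 2.38 = 5.38; true-score variance = 2.47 + 2.38 = 4.85; composite reliability = 0.9015.
Mean component reliability = 0.8233.
Difference = 0.9015 − 0.8233 = 0.078.

0.078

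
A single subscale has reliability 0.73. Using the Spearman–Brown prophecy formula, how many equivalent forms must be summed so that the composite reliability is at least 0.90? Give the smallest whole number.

4

k ≥ ρ*(1−ρ₁)/(ρ₁(1−ρ*)) = 0.90·0.27 / (0.73·0.10) = 3.329.
Smallest integer k = 4.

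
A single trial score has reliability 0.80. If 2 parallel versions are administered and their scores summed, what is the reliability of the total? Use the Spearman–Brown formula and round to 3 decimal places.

ρ_k = kρ / (1 + (k−1)ρ) = 2·0.80 / (1 + 1·0.80) = 1.600 / 1.800 = 0.889.

0.889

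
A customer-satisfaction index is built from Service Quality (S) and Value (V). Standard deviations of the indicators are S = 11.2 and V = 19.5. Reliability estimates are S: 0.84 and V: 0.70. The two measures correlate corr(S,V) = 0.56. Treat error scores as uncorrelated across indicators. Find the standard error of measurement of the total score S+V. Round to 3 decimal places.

Var(total) = 505.69 + 244.608 = 750.298.
True-score variance = 371.545 + 244.608 = 616.153, so reliability = 0.8212.
Error variance = 750.298 − 616.153 = 134.145; SEM = √134.145 = 11.582.

11.582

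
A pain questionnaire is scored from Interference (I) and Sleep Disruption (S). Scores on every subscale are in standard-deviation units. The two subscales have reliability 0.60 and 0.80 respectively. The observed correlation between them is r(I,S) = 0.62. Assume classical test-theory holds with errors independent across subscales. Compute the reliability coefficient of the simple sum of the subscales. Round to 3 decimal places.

0.815

Var(I+S) = 2 + 2·[0.62] = 2 + 1.24 = 3.24.
Under uncorrelated errors the observed covariances equal the true-score covariances, so only the own-variance terms attenuate.
True-score variance = [0.60 + 0.80] + 1.24 = 1.4 + 1.24 = 2.64.
Reliability = 2.64 / 3.24 = 0.815.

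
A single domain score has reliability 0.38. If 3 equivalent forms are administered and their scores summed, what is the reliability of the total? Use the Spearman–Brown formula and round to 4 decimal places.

0.6477

ρ_k = kρ / (1 + (k−1)ρ) = 3·0.38 / (1 + 2·0.38) = 1.140 / 1.760 = 0.6477.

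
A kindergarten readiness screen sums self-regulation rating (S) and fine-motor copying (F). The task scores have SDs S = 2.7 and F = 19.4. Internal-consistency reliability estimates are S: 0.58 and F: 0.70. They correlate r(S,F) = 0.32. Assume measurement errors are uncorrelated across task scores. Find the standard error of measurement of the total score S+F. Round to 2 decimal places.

10.77

Var(total) = 383.65 + 33.5232 = 417.173.
True-score variance = 267.68 + 33.5232 = 301.203, so reliability = 0.7220.
Error variance = 417.173 − 301.203 = 115.97; SEM = √115.97 = 10.77.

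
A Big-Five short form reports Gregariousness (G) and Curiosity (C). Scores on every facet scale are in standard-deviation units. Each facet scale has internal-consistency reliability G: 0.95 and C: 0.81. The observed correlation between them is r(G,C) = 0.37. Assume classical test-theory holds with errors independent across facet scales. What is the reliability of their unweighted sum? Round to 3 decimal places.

Var(G+C) = 2 + 2·[0.37] = 2 + 0.74 = 2.74.
With uncorrelated errors the cross-covariances are all true-score covariance, so they carry over unchanged; only the diagonal terms shrink to ρᵢσᵢ².
True-score variance = [0.95 + 0.81] + 0.74 = 1.76 + 0.74 = 2.5.
Reliability = 2.5 / 2.74 = 0.912.

0.912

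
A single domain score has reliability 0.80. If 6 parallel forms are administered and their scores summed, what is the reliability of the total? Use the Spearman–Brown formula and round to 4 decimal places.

0.9600

ρ_k = kρ / (1 + (k−1)ρ) = 6·0.80 / (1 + 5·0.80) = 4.800 / 5.000 = 0.9600.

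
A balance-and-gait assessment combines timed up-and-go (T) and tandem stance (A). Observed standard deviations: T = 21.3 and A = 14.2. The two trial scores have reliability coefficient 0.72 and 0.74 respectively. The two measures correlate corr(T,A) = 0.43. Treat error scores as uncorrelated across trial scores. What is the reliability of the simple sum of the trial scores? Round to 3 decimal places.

Var(T+A) = 21.3² + 14.2² + 2·[21.3·14.2·0.43] = 655.33 + 260.116 = 915.446.
Because errors are independent across components, Cov(Tᵢ,Tⱼ) = Cov(Xᵢ,Xⱼ); the off-diagonal part of the true-score variance is the same as above.
True-score variance = [21.3²·0.72 + 14.2²·0.74] + 260.116 = 475.87 + 260.116 = 735.986.
Reliability = 735.986 / 915.446 = 0.804.

0.804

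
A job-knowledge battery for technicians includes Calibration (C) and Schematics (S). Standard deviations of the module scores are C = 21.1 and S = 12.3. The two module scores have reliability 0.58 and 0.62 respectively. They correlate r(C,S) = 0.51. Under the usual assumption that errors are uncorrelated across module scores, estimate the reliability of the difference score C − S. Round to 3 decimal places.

Var(C−S) = 21.1² + 12.3² − 2·21.1·12.3·0.51 = 596.5 − 264.721 = 331.779.
Under uncorrelated errors the observed covariances equal the true-score covariances, so only the own-variance terms attenuate.
True-score variance = [21.1²·0.58 + 12.3²·0.62] − 264.721 = 352.022 − 264.721 = 87.301.
Reliability = 87.301 / 331.779 = 0.263.

0.263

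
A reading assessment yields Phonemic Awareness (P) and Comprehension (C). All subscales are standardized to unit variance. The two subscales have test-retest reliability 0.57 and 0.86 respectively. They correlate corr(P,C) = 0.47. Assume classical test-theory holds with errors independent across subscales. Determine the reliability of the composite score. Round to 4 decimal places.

0.8061

Var(P+C) = 2 + 2·[0.47] = 2 + 0.94 = 2.94.
Because errors are independent across components, Cov(Tᵢ,Tⱼ) = Cov(Xᵢ,Xⱼ); the off-diagonal part of the true-score variance is the same as above.
True-score variance = [0.57 + 0.86] + 0.94 = 1.43 + 0.94 = 2.37.
Reliability = 2.37 / 2.94 = 0.8061.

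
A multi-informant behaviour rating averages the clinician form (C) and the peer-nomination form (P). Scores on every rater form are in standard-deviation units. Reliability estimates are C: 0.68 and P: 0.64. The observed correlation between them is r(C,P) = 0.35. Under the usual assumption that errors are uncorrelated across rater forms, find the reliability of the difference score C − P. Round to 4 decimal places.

0.4769

Var(C−P) = 1 + 1 − 2·0.35 = 2 − 0.7 = 1.3.
With uncorrelated errors the cross-covariances are all true-score covariance, so they carry over unchanged; only the diagonal terms shrink to ρᵢσᵢ².
True-score variance = [0.68 + 0.64] − 0.7 = 1.32 − 0.7 = 0.62.
Reliability = 0.62 / 1.3 = 0.4769.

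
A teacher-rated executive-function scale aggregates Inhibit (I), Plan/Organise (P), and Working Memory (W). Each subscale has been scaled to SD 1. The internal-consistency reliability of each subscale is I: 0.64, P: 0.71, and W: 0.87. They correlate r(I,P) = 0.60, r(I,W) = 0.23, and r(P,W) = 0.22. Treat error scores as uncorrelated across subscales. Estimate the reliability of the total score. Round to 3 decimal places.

Var(I+P+W) = 3 + 2·[0.60 + 0.23 + 0.22] = 3 + 2.1 = 5.1.
Under uncorrelated errors the observed covariances equal the true-score covariances, so only the own-variance terms attenuate.
True-score variance = [0.64 + 0.71 + 0.87] + 2.1 = 2.22 + 2.1 = 4.32.
Reliability = 4.32 / 5.1 = 0.847.

0.847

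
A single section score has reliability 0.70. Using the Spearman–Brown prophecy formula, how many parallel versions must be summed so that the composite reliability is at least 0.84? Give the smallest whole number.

3

k ≥ ρ*(1−ρ₁)/(ρ₁(1−ρ*)) = 0.84·0.30 / (0.70·0.16) = 2.250.
Smallest integer k = 3.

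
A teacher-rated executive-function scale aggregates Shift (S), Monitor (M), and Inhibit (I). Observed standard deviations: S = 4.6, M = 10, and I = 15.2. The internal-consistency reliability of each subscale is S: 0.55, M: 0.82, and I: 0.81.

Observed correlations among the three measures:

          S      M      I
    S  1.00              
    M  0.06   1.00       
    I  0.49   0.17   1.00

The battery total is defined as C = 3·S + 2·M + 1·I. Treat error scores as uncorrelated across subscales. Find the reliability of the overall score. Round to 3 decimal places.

0.827

Var(C) = 3²·4.6² + 2²·10² + 15.2² + 2·[6·4.6·10·0.06 + 3·4.6·15.2·0.49 + 2·10·15.2·0.17] = 821.48 + 342.045 = 1163.52.
Because errors are independent across components, Cov(Tᵢ,Tⱼ) = Cov(Xᵢ,Xⱼ); the off-diagonal part of the true-score variance is the same as above.
True-score variance = [3²·4.6²·0.55 + 2²·10²·0.82 + 15.2²·0.81] + 342.045 = 619.884 + 342.045 = 961.929.
Reliability = 961.929 / 1163.52 = 0.827.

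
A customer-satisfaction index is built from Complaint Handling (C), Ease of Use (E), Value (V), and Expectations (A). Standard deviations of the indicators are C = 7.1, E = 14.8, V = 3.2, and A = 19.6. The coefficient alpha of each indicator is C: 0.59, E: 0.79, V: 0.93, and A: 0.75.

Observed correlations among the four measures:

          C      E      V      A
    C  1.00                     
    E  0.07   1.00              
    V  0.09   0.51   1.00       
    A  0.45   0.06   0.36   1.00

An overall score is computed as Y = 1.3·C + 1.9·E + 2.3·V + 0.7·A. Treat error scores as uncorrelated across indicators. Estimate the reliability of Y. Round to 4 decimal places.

0.8437

Var(Y) = 1.3²·7.1² + 1.9²·14.8² + 2.3²·3.2² + 0.7²·19.6² + 2·[2.47·7.1·14.8·0.07 + 2.99·7.1·3.2·0.09 + 0.91·7.1·19.6·0.45 + 4.37·14.8·3.2·0.51 + 1.33·14.8·19.6·0.06 + 1.61·3.2·19.6·0.36] = 1118.34 + 492.641 = 1610.98.
Under uncorrelated errors the observed covariances equal the true-score covariances, so only the own-variance terms attenuate.
True-score variance = [1.3²·7.1²·0.59 + 1.9²·14.8²·0.79 + 2.3²·3.2²·0.93 + 0.7²·19.6²·0.75] + 492.641 = 866.501 + 492.641 = 1359.14.
Reliability = 1359.14 / 1610.98 = 0.8437.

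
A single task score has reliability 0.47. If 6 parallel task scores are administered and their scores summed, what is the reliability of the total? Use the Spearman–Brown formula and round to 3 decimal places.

ρ_k = kρ / (1 + (k−1)ρ) = 6·0.47 / (1 + 5·0.47) = 2.820 / 3.350 = 0.842.

0.842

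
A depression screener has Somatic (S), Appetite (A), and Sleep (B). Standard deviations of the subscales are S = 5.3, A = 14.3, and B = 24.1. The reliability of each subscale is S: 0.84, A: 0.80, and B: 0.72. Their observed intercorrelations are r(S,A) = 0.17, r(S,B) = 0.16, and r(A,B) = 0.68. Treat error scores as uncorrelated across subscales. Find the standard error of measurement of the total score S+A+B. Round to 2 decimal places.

14.42

Var(total) = 813.39 + 535.339 = 1348.73.
True-score variance = 605.371 + 535.339 = 1140.71, so reliability = 0.8458.
Error variance = 1348.73 − 1140.71 = 208.019; SEM = √208.019 = 14.42.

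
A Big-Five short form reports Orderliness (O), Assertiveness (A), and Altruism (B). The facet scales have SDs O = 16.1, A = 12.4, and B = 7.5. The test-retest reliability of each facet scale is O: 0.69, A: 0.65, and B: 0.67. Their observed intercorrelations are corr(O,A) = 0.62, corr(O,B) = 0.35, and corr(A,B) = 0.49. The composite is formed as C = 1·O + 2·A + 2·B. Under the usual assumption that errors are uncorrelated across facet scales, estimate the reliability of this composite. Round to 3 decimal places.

Var(C) = 16.1² + 2²·12.4² + 2²·7.5² + 2·[2·16.1·12.4·0.62 + 2·16.1·7.5·0.35 + 4·12.4·7.5·0.49] = 1099.25 + 1028.72 = 2127.97.
With uncorrelated errors the cross-covariances are all true-score covariance, so they carry over unchanged; only the diagonal terms shrink to ρᵢσᵢ².
True-score variance = [16.1²·0.69 + 2²·12.4²·0.65 + 2²·7.5²·0.67] + 1028.72 = 729.381 + 1028.72 = 1758.1.
Reliability = 1758.1 / 2127.97 = 0.826.

0.826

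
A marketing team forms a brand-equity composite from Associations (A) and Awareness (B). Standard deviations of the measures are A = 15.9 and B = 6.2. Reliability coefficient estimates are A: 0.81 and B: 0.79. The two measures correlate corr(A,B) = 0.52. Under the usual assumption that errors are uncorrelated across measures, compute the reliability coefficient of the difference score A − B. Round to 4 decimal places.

Var(A−B) = 15.9² + 6.2² − 2·15.9·6.2·0.52 = 291.25 − 102.523 = 188.727.
Because errors are independent across components, Cov(Tᵢ,Tⱼ) = Cov(Xᵢ,Xⱼ); the off-diagonal part of the true-score variance is the same as above.
True-score variance = [15.9²·0.81 + 6.2²·0.79] − 102.523 = 235.144 − 102.523 = 132.621.
Reliability = 132.621 / 188.727 = 0.7027.

0.7027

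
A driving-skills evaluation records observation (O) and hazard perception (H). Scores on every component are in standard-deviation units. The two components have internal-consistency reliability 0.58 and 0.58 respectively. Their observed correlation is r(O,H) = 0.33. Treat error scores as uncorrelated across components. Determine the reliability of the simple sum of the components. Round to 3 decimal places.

Var(O+H) = 2 + 2·[0.33] = 2 + 0.66 = 2.66.
Under uncorrelated errors the observed covariances equal the true-score covariances, so only the own-variance terms attenuate.
True-score variance = [0.58 + 0.58] + 0.66 = 1.16 + 0.66 = 1.82.
Reliability = 1.82 / 2.66 = 0.684.

0.684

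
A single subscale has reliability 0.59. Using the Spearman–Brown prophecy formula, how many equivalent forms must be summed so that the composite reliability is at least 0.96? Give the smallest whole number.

17

k ≥ ρ*(1−ρ₁)/(ρ₁(1−ρ*)) = 0.96·0.41 / (0.59·0.04) = 16.678.
Smallest integer k = 17.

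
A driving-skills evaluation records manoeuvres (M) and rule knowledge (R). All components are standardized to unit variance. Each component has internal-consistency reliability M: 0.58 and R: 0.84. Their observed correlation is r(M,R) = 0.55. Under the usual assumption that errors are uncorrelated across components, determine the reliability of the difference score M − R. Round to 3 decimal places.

Var(M−R) = 1 + 1 − 2·0.55 = 2 − 1.1 = 0.9.
With uncorrelated errors the cross-covariances are all true-score covariance, so they carry over unchanged; only the diagonal terms shrink to ρᵢσᵢ².
True-score variance = [0.58 + 0.84] − 1.1 = 1.42 − 1.1 = 0.32.
Reliability = 0.32 / 0.9 = 0.356.

0.356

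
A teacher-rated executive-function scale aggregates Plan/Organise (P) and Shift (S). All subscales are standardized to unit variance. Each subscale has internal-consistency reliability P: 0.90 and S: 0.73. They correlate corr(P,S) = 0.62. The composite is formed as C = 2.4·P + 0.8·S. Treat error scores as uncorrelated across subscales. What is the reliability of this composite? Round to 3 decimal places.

Var(C) = 2.4² + 0.8² + 2·[1.92·0.62] = 6.4 + 2.3808 = 8.7808.
With uncorrelated errors the cross-covariances are all true-score covariance, so they carry over unchanged; only the diagonal terms shrink to ρᵢσᵢ².
True-score variance = [2.4²·0.90 + 0.8²·0.73] + 2.3808 = 5.6512 + 2.3808 = 8.032.
Reliability = 8.032 / 8.7808 = 0.915.

0.915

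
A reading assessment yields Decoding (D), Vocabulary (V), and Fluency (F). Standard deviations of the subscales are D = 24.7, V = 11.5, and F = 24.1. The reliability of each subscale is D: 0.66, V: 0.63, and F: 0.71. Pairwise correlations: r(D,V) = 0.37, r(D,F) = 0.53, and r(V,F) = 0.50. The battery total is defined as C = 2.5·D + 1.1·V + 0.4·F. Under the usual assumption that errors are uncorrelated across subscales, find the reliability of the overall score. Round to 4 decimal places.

Var(C) = 2.5²·24.7² + 1.1²·11.5² + 0.4²·24.1² + 2·[2.75·24.7·11.5·0.37 + 24.7·24.1·0.53 + 0.44·11.5·24.1·0.50] = 4066.01 + 1330.97 = 5396.99.
Because errors are independent across components, Cov(Tᵢ,Tⱼ) = Cov(Xᵢ,Xⱼ); the off-diagonal part of the true-score variance is the same as above.
True-score variance = [2.5²·24.7²·0.66 + 1.1²·11.5²·0.63 + 0.4²·24.1²·0.71] + 1330.97 = 2683.42 + 1330.97 = 4014.39.
Reliability = 4014.39 / 5396.99 = 0.7438.

0.7438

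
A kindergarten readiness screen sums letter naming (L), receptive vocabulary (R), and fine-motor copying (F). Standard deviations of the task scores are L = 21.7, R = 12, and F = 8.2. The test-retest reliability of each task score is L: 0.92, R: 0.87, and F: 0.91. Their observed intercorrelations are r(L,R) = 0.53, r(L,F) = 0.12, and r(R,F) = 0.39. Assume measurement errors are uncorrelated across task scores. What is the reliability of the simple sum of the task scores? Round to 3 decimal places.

0.942

Var(L+R+F) = 21.7² + 12² + 8.2² + 2·[21.7·12·0.53 + 21.7·8.2·0.12 + 12·8.2·0.39] = 682.13 + 395.482 = 1077.61.
Under uncorrelated errors the observed covariances equal the true-score covariances, so only the own-variance terms attenuate.
True-score variance = [21.7²·0.92 + 12²·0.87 + 8.2²·0.91] + 395.482 = 619.687 + 395.482 = 1015.17.
Reliability = 1015.17 / 1077.61 = 0.942.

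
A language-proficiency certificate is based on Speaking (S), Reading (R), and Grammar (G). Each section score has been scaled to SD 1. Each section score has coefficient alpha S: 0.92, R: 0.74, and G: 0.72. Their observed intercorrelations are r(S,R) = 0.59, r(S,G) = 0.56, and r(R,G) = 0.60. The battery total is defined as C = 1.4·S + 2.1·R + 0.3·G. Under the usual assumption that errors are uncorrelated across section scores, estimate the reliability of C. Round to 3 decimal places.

0.881

Var(C) = 1.4² + 2.1² + 0.3² + 2·[2.94·0.59 + 0.42·0.56 + 0.63·0.60] = 6.46 + 4.6956 = 11.1556.
Because errors are independent across components, Cov(Tᵢ,Tⱼ) = Cov(Xᵢ,Xⱼ); the off-diagonal part of the true-score variance is the same as above.
True-score variance = [1.4²·0.92 + 2.1²·0.74 + 0.3²·0.72] + 4.6956 = 5.1314 + 4.6956 = 9.827.
Reliability = 9.827 / 11.1556 = 0.881.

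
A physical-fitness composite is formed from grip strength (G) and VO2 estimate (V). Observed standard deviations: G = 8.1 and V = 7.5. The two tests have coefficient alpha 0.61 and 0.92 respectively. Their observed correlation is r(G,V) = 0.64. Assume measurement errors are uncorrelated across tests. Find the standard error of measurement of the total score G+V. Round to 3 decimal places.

Var(total) = 121.86 + 77.76 = 199.62.
True-score variance = 91.7721 + 77.76 = 169.532, so reliability = 0.8493.
Error variance = 199.62 − 169.532 = 30.0879; SEM = √30.0879 = 5.485.

5.485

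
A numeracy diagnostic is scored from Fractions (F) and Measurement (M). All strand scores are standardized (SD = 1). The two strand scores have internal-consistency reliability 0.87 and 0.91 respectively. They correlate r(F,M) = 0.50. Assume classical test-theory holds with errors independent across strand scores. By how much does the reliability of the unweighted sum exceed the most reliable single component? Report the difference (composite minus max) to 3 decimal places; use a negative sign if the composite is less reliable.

0.017

Var(sum) = 2 + 1 = 3; true-score variance = 1.78 + 1 = 2.78; composite reliability = 0.9267.
Max component reliability = 0.9100.
Difference = 0.9267 − 0.9100 = 0.017.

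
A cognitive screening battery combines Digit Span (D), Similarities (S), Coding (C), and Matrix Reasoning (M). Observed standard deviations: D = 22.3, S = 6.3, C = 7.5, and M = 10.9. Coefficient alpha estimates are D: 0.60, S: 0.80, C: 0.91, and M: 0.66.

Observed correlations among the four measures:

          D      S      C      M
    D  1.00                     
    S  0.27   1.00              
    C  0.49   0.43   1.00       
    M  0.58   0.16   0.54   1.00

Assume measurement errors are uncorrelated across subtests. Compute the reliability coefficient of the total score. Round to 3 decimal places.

0.818

Var(D+S+C+M) = 22.3² + 6.3² + 7.5² + 10.9² + 2·[22.3·6.3·0.27 + 22.3·7.5·0.49 + 22.3·10.9·0.58 + 6.3·7.5·0.43 + 6.3·10.9·0.16 + 7.5·10.9·0.54] = 712.04 + 672.63 = 1384.67.
Because errors are independent across components, Cov(Tᵢ,Tⱼ) = Cov(Xᵢ,Xⱼ); the off-diagonal part of the true-score variance is the same as above.
True-score variance = [22.3²·0.60 + 6.3²·0.80 + 7.5²·0.91 + 10.9²·0.66] + 672.63 = 459.728 + 672.63 = 1132.36.
Reliability = 1132.36 / 1384.67 = 0.818.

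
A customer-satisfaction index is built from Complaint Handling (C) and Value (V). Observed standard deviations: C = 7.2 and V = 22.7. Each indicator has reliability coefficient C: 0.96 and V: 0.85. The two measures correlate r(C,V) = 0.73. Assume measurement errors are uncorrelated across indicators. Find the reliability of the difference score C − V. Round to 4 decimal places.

0.7584

Var(C−V) = 7.2² + 22.7² − 2·7.2·22.7·0.73 = 567.13 − 238.622 = 328.508.
With uncorrelated errors the cross-covariances are all true-score covariance, so they carry over unchanged; only the diagonal terms shrink to ρᵢσᵢ².
True-score variance = [7.2²·0.96 + 22.7²·0.85] − 238.622 = 487.763 − 238.622 = 249.14.
Reliability = 249.14 / 328.508 = 0.7584.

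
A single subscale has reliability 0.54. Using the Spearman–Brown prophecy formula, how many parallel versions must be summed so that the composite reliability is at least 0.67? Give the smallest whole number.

k ≥ ρ*(1−ρ₁)/(ρ₁(1−ρ*)) = 0.67·0.46 / (0.54·0.33) = 1.730.
Smallest integer k = 2.

2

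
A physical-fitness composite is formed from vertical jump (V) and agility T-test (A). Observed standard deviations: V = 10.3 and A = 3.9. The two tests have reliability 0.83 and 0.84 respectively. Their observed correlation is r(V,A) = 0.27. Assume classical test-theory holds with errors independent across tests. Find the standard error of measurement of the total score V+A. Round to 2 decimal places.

Var(total) = 121.3 + 21.6918 = 142.992.
True-score variance = 100.831 + 21.6918 = 122.523, so reliability = 0.8569.
Error variance = 142.992 − 122.523 = 20.4689; SEM = √20.4689 = 4.52.

4.52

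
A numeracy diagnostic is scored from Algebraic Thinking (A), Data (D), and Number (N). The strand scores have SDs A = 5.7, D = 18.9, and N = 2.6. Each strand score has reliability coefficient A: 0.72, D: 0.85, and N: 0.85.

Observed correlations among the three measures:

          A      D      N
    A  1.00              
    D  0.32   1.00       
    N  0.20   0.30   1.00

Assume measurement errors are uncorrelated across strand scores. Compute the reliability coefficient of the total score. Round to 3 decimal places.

Var(A+D+N) = 5.7² + 18.9² + 2.6² + 2·[5.7·18.9·0.32 + 5.7·2.6·0.20 + 18.9·2.6·0.30] = 396.46 + 104.359 = 500.819.
Because errors are independent across components, Cov(Tᵢ,Tⱼ) = Cov(Xᵢ,Xⱼ); the off-diagonal part of the true-score variance is the same as above.
True-score variance = [5.7²·0.72 + 18.9²·0.85 + 2.6²·0.85] + 104.359 = 332.767 + 104.359 = 437.126.
Reliability = 437.126 / 500.819 = 0.873.

0.873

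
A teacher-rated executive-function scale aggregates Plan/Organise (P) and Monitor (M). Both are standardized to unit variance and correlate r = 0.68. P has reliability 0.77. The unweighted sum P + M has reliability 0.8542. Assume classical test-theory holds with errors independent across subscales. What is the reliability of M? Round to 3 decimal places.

Var(P+M) = 2 + 2·0.68 = 3.360.
True-score variance = ρ_P + ρ_M + 2·0.68, so 0.8542 = (0.77 + ρ_M + 1.36) / 3.360.
ρ_M = 0.8542·3.360 − 0.77 − 1.36 = 0.740.

0.740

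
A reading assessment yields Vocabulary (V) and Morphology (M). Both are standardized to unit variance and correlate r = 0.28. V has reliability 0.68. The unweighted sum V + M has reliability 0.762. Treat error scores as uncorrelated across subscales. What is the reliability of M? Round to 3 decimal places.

0.711

Var(V+M) = 2 + 2·0.28 = 2.560.
True-score variance = ρ_V + ρ_M + 2·0.28, so 0.762 = (0.68 + ρ_M + 0.56) / 2.560.
ρ_M = 0.762·2.560 − 0.68 − 0.56 = 0.711.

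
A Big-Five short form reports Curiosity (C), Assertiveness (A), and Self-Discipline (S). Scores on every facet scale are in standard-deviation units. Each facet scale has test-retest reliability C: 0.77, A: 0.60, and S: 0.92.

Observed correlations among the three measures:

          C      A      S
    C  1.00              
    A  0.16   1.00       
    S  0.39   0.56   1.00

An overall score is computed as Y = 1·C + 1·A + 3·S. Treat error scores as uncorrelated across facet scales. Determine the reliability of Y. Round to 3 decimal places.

Var(Y) = 1 + 1 + 3² + 2·[0.16 + 3·0.39 + 3·0.56] = 11 + 6.02 = 17.02.
Because errors are independent across components, Cov(Tᵢ,Tⱼ) = Cov(Xᵢ,Xⱼ); the off-diagonal part of the true-score variance is the same as above.
True-score variance = [0.77 + 0.60 + 3²·0.92] + 6.02 = 9.65 + 6.02 = 15.67.
Reliability = 15.67 / 17.02 = 0.921.

0.921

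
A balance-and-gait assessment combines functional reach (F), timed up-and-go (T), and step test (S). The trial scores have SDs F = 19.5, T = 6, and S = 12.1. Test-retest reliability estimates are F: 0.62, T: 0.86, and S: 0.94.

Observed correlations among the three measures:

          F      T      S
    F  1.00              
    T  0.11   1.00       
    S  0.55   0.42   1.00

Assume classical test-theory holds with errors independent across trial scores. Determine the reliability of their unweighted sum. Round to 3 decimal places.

0.826

Var(F+T+S) = 19.5² + 6² + 12.1² + 2·[19.5·6·0.11 + 19.5·12.1·0.55 + 6·12.1·0.42] = 562.66 + 346.269 = 908.929.
Because errors are independent across components, Cov(Tᵢ,Tⱼ) = Cov(Xᵢ,Xⱼ); the off-diagonal part of the true-score variance is the same as above.
True-score variance = [19.5²·0.62 + 6²·0.86 + 12.1²·0.94] + 346.269 = 404.34 + 346.269 = 750.609.
Reliability = 750.609 / 908.929 = 0.826.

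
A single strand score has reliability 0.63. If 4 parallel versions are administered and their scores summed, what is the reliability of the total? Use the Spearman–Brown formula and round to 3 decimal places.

0.872

ρ_k = kρ / (1 + (k−1)ρ) = 4·0.63 / (1 + 3·0.63) = 2.520 / 2.890 = 0.872.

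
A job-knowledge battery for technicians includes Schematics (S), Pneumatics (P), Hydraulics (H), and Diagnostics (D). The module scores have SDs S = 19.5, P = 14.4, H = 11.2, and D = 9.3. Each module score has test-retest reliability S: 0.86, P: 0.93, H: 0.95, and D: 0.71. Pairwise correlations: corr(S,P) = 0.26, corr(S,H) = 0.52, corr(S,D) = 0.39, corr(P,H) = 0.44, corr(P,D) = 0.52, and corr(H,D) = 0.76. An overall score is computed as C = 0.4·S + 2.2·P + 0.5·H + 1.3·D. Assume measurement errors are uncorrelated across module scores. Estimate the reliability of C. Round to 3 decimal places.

0.943

Var(C) = 0.4²·19.5² + 2.2²·14.4² + 0.5²·11.2² + 1.3²·9.3² + 2·[0.88·19.5·14.4·0.26 + 0.2·19.5·11.2·0.52 + 0.52·19.5·9.3·0.39 + 1.1·14.4·11.2·0.44 + 2.86·14.4·9.3·0.52 + 0.65·11.2·9.3·0.76] = 1241.99 + 904.838 = 2146.83.
With uncorrelated errors the cross-covariances are all true-score covariance, so they carry over unchanged; only the diagonal terms shrink to ρᵢσᵢ².
True-score variance = [0.4²·19.5²·0.86 + 2.2²·14.4²·0.93 + 0.5²·11.2²·0.95 + 1.3²·9.3²·0.71] + 904.838 = 1119.26 + 904.838 = 2024.1.
Reliability = 2024.1 / 2146.83 = 0.943.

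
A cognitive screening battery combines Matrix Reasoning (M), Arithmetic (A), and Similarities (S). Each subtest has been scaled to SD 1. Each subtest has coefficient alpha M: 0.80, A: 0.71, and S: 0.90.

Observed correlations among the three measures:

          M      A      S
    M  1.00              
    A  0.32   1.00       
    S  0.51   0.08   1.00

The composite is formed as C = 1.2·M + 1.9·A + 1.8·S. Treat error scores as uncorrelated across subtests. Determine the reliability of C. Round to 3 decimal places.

Var(C) = 1.2² + 1.9² + 1.8² + 2·[2.28·0.32 + 2.16·0.51 + 3.42·0.08] = 8.29 + 4.2096 = 12.4996.
Under uncorrelated errors the observed covariances equal the true-score covariances, so only the own-variance terms attenuate.
True-score variance = [1.2²·0.80 + 1.9²·0.71 + 1.8²·0.90] + 4.2096 = 6.6311 + 4.2096 = 10.8407.
Reliability = 10.8407 / 12.4996 = 0.867.

0.867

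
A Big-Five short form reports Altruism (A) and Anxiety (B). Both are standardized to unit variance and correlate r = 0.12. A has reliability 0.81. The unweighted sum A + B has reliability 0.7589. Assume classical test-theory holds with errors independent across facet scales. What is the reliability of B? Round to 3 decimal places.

Var(A+B) = 2 + 2·0.12 = 2.240.
True-score variance = ρ_A + ρ_B + 2·0.12, so 0.7589 = (0.81 + ρ_B + 0.24) / 2.240.
ρ_B = 0.7589·2.240 − 0.81 − 0.24 = 0.650.

0.650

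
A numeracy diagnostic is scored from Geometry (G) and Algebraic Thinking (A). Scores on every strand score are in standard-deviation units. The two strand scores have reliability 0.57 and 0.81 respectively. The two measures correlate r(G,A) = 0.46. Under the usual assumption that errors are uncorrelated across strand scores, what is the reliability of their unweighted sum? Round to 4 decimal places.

Var(G+A) = 2 + 2·[0.46] = 2 + 0.92 = 2.92.
Under uncorrelated errors the observed covariances equal the true-score covariances, so only the own-variance terms attenuate.
True-score variance = [0.57 + 0.81] + 0.92 = 1.38 + 0.92 = 2.3.
Reliability = 2.3 / 2.92 = 0.7877.

0.7877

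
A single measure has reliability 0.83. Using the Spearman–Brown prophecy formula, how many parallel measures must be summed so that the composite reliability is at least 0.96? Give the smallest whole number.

5

k ≥ ρ*(1−ρ₁)/(ρ₁(1−ρ*)) = 0.96·0.17 / (0.83·0.04) = 4.916.
Smallest integer k = 5.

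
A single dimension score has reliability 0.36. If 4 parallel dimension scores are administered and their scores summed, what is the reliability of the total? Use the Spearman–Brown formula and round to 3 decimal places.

ρ_k = kρ / (1 + (k−1)ρ) = 4·0.36 / (1 + 3·0.36) = 1.440 / 2.080 = 0.692.

0.692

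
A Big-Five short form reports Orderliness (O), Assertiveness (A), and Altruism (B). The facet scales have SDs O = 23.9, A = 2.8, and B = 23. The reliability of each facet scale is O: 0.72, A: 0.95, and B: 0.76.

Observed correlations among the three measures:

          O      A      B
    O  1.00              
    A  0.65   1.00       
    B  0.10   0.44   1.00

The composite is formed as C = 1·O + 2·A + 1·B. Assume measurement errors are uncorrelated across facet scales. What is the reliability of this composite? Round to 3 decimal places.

Var(C) = 23.9² + 2²·2.8² + 23² + 2·[2·23.9·2.8·0.65 + 23.9·23·0.10 + 2·2.8·23·0.44] = 1131.57 + 397.276 = 1528.85.
Under uncorrelated errors the observed covariances equal the true-score covariances, so only the own-variance terms attenuate.
True-score variance = [23.9²·0.72 + 2²·2.8²·0.95 + 23²·0.76] + 397.276 = 843.103 + 397.276 = 1240.38.
Reliability = 1240.38 / 1528.85 = 0.811.

0.811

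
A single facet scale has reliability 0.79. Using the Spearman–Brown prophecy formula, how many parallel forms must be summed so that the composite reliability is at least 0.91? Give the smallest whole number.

3

k ≥ ρ*(1−ρ₁)/(ρ₁(1−ρ*)) = 0.91·0.21 / (0.79·0.09) = 2.688.
Smallest integer k = 3.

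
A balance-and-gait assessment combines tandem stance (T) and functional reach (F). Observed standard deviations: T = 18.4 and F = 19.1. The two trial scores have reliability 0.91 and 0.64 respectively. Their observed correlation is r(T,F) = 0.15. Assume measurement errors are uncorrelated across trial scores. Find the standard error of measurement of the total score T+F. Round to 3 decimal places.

Var(total) = 703.37 + 105.432 = 808.802.
True-score variance = 541.568 + 105.432 = 647, so reliability = 0.7999.
Error variance = 808.802 − 647 = 161.802; SEM = √161.802 = 12.720.

12.720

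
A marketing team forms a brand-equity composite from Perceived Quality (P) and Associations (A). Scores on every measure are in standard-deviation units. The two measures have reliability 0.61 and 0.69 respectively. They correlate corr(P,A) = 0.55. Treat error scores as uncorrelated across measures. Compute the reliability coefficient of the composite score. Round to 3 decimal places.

Var(P+A) = 2 + 2·[0.55] = 2 + 1.1 = 3.1.
Because errors are independent across components, Cov(Tᵢ,Tⱼ) = Cov(Xᵢ,Xⱼ); the off-diagonal part of the true-score variance is the same as above.
True-score variance = [0.61 + 0.69] + 1.1 = 1.3 + 1.1 = 2.4.
Reliability = 2.4 / 3.1 = 0.774.

0.774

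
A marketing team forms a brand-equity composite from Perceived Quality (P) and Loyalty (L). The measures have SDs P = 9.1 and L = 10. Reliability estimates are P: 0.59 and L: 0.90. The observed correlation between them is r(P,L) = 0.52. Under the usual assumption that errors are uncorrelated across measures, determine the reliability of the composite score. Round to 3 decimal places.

Var(P+L) = 9.1² + 10² + 2·[9.1·10·0.52] = 182.81 + 94.64 = 277.45.
Because errors are independent across components, Cov(Tᵢ,Tⱼ) = Cov(Xᵢ,Xⱼ); the off-diagonal part of the true-score variance is the same as above.
True-score variance = [9.1²·0.59 + 10²·0.90] + 94.64 = 138.858 + 94.64 = 233.498.
Reliability = 233.498 / 277.45 = 0.842.

0.842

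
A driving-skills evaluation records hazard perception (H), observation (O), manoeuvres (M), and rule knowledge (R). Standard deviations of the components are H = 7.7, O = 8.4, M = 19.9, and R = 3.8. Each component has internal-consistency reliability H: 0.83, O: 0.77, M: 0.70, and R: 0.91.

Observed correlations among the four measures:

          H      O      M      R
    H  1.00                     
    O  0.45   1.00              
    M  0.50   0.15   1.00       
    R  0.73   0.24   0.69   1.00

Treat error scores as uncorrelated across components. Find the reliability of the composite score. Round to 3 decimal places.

Var(H+O+M+R) = 7.7² + 8.4² + 19.9² + 3.8² + 2·[7.7·8.4·0.45 + 7.7·19.9·0.50 + 7.7·3.8·0.73 + 8.4·19.9·0.15 + 8.4·3.8·0.24 + 19.9·3.8·0.69] = 540.3 + 423.987 = 964.287.
Because errors are independent across components, Cov(Tᵢ,Tⱼ) = Cov(Xᵢ,Xⱼ); the off-diagonal part of the true-score variance is the same as above.
True-score variance = [7.7²·0.83 + 8.4²·0.77 + 19.9²·0.70 + 3.8²·0.91] + 423.987 = 393.889 + 423.987 = 817.876.
Reliability = 817.876 / 964.287 = 0.848.

0.848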